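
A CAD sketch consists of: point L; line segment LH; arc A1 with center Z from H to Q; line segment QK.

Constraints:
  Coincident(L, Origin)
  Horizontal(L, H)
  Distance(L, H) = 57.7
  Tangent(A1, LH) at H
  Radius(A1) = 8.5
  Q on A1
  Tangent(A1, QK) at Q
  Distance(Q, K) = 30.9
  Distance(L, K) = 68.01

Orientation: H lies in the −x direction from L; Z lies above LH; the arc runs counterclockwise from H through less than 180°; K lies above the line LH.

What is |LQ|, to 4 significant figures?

50.33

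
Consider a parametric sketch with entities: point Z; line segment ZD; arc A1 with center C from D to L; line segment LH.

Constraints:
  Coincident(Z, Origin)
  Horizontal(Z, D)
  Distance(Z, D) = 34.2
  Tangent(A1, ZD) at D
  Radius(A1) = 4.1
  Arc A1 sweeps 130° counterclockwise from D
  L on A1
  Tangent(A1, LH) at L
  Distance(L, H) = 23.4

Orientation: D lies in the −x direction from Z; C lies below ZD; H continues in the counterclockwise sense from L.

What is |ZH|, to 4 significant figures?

33.25

Z is at the origin; Z and D share the same y with |ZD| = 34.2 and D on the −x side, so D = (-34.20, 0.000). Tangency of A1 to ZD means the radius CD is perpendicular to ZD, so C = D + (0, -4.1) = (-34.20, -4.100). On A1, D sits at bearing 90° from C; a 130° counterclockwise sweep puts L at bearing 220°, so L = C + 4.1·(cos 220°, sin 220°) = (-37.34, -6.735). The tangent condition forces CL to be normal to LH, so LH runs along (−sin 220°, cos 220°); with |LH| = 23.4, H = (-22.30, -24.66). Then |ZH| = |H − Z| = 33.25.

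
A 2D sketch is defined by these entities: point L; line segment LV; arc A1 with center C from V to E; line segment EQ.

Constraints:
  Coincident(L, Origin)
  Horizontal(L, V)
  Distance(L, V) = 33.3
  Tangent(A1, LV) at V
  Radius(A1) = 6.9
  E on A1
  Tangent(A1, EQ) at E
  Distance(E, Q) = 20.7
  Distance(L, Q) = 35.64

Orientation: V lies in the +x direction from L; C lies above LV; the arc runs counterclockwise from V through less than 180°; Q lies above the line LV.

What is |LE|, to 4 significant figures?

40.00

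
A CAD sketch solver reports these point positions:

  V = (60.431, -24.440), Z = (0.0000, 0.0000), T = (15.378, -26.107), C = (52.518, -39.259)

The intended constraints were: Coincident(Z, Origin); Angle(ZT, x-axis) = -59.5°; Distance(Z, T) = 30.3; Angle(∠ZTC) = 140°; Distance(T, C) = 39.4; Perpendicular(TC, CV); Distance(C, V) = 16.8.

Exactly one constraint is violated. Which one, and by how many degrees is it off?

Perpendicular(TC, CV) — off by 8.60°.

Z = (0.00, 0.00) ✓; ZT at -59.50° ✓; |ZT| = 30.30 ✓; ∠ZTC = 140.0° ✓; |TC| = 39.40 ✓; ∠(TC, CV) = 81.40° ✗; |CV| = 16.80 ✓.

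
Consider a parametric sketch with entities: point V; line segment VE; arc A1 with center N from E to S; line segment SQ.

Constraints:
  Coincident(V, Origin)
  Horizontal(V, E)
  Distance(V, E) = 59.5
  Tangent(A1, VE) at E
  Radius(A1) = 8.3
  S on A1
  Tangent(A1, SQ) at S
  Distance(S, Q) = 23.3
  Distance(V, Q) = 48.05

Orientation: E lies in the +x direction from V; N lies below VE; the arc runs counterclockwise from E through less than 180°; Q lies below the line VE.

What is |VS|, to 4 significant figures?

52.38

Checks: |NS| = 8.300 ✓; ∠(NS, SQ) = 90.00° ✓; |SQ| = 23.30 ✓; |VQ| = 48.05 ✓.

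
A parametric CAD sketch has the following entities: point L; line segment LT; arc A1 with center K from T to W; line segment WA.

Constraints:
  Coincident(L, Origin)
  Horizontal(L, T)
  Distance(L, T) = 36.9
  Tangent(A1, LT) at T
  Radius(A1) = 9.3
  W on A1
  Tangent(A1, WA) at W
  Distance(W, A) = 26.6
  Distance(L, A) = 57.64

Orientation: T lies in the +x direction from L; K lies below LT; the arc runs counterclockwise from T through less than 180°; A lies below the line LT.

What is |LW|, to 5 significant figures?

32.788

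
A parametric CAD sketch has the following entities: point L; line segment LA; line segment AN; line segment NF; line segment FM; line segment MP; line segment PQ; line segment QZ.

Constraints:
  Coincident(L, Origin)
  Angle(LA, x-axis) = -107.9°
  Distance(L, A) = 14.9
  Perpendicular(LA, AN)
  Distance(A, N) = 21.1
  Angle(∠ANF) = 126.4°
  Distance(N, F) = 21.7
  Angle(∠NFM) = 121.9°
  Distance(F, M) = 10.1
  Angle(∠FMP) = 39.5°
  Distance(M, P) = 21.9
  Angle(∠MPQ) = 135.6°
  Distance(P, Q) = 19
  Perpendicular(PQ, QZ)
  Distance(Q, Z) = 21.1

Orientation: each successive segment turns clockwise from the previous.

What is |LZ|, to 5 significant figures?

53.511

L is at the origin; LA runs at -107.9° with length 14.9, so A = (-4.5796, -14.179). LA ⟂ AN, so AN runs at 162.10°; with |AN| = 21.1, N = (-24.658, -7.6935). ∠ANF = 126.4° gives NF at 108.50° from the x-axis; with |NF| = 21.7, F = (-31.544, 12.885). ∠NFM = 121.9° gives FM at 50.400° from the x-axis; with |FM| = 10.1, M = (-25.106, 20.667). ∠FMP = 39.5° gives MP at -90.100° from the x-axis; with |MP| = 21.9, P = (-25.144, -1.2327). ∠MPQ = 135.6° gives PQ at -134.50° from the x-axis; with |PQ| = 19.0, Q = (-38.461, -14.784). PQ ⟂ QZ, so QZ runs at 135.50°; with |QZ| = 21.1, Z = (-53.511, 0.0047354). Then |LZ| = |Z − L| = 53.511.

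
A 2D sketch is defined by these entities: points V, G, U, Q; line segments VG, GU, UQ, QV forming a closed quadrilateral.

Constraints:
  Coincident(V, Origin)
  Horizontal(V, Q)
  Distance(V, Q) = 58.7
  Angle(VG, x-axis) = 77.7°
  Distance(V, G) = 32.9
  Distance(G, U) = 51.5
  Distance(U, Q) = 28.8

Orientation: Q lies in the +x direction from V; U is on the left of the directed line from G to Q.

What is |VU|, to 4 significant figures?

65.11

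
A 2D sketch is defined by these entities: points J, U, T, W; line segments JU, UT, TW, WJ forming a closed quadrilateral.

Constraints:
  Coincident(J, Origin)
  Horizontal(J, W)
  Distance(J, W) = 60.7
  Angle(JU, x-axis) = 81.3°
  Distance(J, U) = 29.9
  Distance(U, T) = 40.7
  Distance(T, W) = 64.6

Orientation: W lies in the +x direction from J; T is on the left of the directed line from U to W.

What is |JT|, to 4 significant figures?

67.21

Checks: |UT| = 40.70 ✓; |TW| = 64.60 ✓.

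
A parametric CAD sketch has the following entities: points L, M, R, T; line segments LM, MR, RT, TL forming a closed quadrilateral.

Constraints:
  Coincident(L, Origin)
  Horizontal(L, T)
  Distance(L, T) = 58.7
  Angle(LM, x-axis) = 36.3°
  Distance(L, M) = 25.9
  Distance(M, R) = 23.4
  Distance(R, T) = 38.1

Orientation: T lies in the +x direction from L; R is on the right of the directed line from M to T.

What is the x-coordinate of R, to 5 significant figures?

21.462

Checks: |MR| = 23.40 ✓; |RT| = 38.10 ✓.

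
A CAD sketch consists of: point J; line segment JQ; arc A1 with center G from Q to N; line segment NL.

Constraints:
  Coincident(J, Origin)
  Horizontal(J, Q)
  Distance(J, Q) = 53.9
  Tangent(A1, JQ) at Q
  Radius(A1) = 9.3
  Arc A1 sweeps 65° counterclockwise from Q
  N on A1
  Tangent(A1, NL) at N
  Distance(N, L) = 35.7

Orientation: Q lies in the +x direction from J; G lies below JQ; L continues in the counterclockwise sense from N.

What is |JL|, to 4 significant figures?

48.44

J is at the origin; J and Q share the same y with |JQ| = 53.9 and Q on the +x side, so Q = (53.90, 0.000). The tangent condition forces GQ to be normal to JQ, so G = Q + (0, -9.3) = (53.90, -9.300). On A1, Q sits at bearing 90° from G; a 65° counterclockwise sweep puts N at bearing 155°, so N = G + 9.3·(cos 155°, sin 155°) = (45.47, -5.370). A1 meets NL tangentially, so GN is at right angles to NL, so NL runs along (−sin 155°, cos 155°); with |NL| = 35.7, L = (30.38, -37.72). Then |JL| = |L − J| = 48.44.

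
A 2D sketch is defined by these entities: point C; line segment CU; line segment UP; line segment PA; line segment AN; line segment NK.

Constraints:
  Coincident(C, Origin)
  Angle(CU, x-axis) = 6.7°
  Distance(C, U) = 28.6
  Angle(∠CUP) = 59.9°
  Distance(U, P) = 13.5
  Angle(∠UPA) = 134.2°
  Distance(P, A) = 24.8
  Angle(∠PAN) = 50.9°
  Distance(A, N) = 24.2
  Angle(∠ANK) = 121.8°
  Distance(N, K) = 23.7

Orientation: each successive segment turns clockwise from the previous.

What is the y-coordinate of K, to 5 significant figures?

10.649

C is at the origin; CU runs at 6.7° with length 28.6, so U = (28.405, 3.3368). ∠CUP = 59.9° gives UP at -113.40° from the x-axis; with |UP| = 13.5, P = (23.043, -9.0529). ∠UPA = 134.2° gives PA at -159.20° from the x-axis; with |PA| = 24.8, A = (-0.14049, -17.860). ∠PAN = 50.9° gives AN at 71.700° from the x-axis; with |AN| = 24.2, N = (7.4581, 5.1165). ∠ANK = 121.8° gives NK at 13.500° from the x-axis; with |NK| = 23.7, K = (30.503, 10.649). So K.y = 10.649.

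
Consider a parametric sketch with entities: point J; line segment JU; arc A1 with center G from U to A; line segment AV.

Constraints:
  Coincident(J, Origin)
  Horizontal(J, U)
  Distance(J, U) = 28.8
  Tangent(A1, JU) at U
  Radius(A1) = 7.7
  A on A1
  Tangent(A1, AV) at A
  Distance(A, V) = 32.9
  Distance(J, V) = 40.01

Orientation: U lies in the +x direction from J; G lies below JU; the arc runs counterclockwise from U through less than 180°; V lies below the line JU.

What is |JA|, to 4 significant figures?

22.11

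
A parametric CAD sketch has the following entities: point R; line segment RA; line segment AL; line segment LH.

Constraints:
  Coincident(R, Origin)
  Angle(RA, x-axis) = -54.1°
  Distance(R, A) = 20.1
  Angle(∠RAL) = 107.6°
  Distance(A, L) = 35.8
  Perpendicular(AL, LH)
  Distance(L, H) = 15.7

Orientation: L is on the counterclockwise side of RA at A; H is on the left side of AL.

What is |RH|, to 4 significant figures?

42.02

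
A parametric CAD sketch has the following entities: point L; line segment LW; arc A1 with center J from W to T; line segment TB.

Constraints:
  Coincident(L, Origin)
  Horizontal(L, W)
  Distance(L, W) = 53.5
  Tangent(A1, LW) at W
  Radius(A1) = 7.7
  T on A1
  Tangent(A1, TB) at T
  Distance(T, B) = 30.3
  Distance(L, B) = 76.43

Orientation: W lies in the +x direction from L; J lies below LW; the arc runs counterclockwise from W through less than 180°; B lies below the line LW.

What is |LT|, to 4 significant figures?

49.38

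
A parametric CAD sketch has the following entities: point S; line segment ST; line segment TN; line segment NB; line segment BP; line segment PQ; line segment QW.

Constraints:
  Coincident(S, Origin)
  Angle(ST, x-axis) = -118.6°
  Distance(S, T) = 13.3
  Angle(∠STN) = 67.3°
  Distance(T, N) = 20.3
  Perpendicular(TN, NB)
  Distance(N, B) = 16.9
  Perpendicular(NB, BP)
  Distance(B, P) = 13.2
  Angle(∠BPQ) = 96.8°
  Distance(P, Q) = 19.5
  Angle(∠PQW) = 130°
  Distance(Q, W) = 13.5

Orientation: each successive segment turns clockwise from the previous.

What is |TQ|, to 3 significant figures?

5.39

NB is perpendicular to BP, so BP runs at -51.3°; with |BP| = 13.2, P = (2.38, 4.43). ∠BPQ = 96.8° gives PQ at -134° from the x-axis; with |PQ| = 19.5, Q = (-11.3, -9.48). Then |TQ| = |Q − T| = 5.39.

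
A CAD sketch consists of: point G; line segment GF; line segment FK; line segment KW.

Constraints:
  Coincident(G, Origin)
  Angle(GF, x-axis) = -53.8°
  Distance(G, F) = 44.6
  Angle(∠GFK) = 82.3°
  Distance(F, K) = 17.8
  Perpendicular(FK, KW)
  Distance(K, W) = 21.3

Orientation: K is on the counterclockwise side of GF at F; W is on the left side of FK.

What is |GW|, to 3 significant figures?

25.8

∠GFK = 82.3°, so FK runs at -53.8° + (180° − 82.3°) = 43.9° from the x-axis; with |FK| = 17.8, K = F + 17.8·(cos 43.9°, sin 43.9°) = (39.2, -23.6). FK ⟂ KW; with |KW| = 21.3 on the left of FK, W = K + 21.3·(-0.693, 0.721) = (24.4, -8.30). Then |GW| = |W − G| = 25.8.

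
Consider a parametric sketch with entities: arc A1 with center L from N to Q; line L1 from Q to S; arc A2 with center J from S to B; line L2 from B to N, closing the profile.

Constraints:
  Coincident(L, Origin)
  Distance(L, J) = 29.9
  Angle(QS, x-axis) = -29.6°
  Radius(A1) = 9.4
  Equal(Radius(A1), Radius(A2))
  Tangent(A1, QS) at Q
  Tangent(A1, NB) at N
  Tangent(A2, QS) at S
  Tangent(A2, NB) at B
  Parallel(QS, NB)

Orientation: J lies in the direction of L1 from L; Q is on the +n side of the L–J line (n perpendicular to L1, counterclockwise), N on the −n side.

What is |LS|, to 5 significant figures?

31.343

The slot axis is L1's direction at -29.6°, so u = (cos -29.6°, sin -29.6°) = (0.86949, -0.49394) and n = (−sin -29.6°, cos -29.6°) = (0.49394, 0.86949). L is at the origin and J lies 29.9 along u from L, so J = 29.9·u = (25.998, -14.769). Tangency of A1 to both parallel lines with radius 9.4 puts Q and N at L ± 9.4·n: Q = (4.6431, 8.1733), N = (-4.6431, -8.1733). Equal radii place S and B the same way about J: S = J + 9.4·n = (30.641, -6.5956), B = J − 9.4·n = (21.355, -22.942). Then |LS| = |S − L| = 31.343.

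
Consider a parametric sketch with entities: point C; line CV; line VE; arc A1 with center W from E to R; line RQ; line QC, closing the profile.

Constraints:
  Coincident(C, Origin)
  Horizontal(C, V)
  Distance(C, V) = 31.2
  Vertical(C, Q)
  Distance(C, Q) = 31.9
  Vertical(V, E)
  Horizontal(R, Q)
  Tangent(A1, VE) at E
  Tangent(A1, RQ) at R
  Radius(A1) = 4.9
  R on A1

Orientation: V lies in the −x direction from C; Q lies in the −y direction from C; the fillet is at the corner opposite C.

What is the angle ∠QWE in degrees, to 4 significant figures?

169.4°

C is at the origin; CV is horizontal with |CV| = 31.2 and V on the −x side, so V = (-31.20, 0.000). C and Q share the same x with |CQ| = 31.9 and Q on the −y side, so Q = (0.000, -31.90). The virtual corner opposite C is at (-31.20, -31.90). A1 meets VE tangentially, so WE is at right angles to VE and the tangent condition forces WR to be normal to RQ, with radius 4.9, so the center W sits 4.9 in from both sides at W = (-26.30, -27.00). That places the tangent points at E = (-31.20, -27.00) on VE and R = (-26.30, -31.90) on RQ. Then cos ∠QWE = WQ·WE / (|WQ||WE|), giving 169.4°.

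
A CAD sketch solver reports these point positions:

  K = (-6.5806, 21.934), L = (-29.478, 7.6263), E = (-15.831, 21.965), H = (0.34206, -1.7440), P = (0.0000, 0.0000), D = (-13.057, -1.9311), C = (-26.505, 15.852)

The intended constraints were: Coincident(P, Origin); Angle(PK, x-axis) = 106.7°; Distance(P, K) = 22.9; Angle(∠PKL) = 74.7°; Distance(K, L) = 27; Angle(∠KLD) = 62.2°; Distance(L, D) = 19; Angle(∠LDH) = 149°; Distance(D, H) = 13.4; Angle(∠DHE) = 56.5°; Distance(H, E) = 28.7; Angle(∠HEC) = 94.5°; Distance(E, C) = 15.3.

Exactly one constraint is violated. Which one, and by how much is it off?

Distance(E, C) = 15.3 — off by 3.00.

P = (0.00, 0.00) ✓; PK at 106.7° ✓; |PK| = 22.90 ✓; ∠PKL = 74.70° ✓; |KL| = 27.00 ✓; ∠KLD = 62.20° ✓; |LD| = 19.00 ✓; ∠LDH = 149.0° ✓; |DH| = 13.40 ✓; ∠DHE = 56.50° ✓; |HE| = 28.70 ✓; ∠HEC = 94.50° ✓; |EC| = 12.30 ✗.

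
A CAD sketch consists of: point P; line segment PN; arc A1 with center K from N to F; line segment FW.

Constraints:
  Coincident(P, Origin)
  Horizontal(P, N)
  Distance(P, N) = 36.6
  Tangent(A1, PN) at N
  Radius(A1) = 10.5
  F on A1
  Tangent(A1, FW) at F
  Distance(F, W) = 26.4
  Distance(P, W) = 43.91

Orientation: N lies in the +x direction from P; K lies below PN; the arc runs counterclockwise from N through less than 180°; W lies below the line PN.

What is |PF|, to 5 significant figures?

27.942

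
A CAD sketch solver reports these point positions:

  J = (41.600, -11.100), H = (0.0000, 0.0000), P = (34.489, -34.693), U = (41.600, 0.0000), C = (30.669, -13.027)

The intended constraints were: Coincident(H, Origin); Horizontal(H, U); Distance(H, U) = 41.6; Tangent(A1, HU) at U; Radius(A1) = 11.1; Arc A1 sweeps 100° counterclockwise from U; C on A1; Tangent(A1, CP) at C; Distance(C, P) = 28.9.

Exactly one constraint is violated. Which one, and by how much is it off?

Distance(C, P) = 28.9 — off by 6.90.

H = (0.00, 0.00) ✓; H.y = 0.00, U.y = 0.00 ✓; |HU| = 41.60 ✓; ∠(JU, UH) = 90.00° ✓; |JU| = 11.10 ✓; bearing(J→C) − bearing(J→U) = 100.0° ✓; |JC| = 11.10 ✓; ∠(JC, CP) = 90.00° ✓; |CP| = 22.00 ✗.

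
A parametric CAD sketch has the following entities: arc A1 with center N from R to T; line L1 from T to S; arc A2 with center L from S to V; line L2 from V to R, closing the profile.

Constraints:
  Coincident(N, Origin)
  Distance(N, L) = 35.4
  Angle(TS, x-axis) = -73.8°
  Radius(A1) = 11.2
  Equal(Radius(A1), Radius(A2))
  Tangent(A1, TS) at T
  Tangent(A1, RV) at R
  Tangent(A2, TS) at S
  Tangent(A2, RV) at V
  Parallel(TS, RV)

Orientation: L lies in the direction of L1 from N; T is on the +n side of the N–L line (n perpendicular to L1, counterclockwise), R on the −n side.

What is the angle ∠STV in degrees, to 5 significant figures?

32.324°

The slot axis is L1's direction at -73.8°, so u = (cos -73.8°, sin -73.8°) = (0.27899, -0.96029) and n = (−sin -73.8°, cos -73.8°) = (0.96029, 0.27899). N is at the origin and L lies 35.4 along u from N, so L = 35.4·u = (9.8763, -33.994). Tangency of A1 to both parallel lines with radius 11.2 puts T and R at N ± 11.2·n: T = (10.755, 3.1247), R = (-10.755, -3.1247). Equal radii place S and V the same way about L: S = L + 11.2·n = (20.632, -30.870), V = L − 11.2·n = (-0.87900, -37.119). Then cos ∠STV = TS·TV / (|TS||TV|), giving 32.324°.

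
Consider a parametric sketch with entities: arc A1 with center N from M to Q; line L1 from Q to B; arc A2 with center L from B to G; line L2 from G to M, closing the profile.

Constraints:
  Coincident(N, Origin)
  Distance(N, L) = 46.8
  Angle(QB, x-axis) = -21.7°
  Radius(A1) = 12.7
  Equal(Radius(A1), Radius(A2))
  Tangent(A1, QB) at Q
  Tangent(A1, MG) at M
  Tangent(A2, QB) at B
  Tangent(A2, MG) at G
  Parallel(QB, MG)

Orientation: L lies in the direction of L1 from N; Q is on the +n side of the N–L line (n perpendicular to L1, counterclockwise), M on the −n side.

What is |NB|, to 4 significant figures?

48.49

The slot axis is L1's direction at -21.7°, so u = (cos -21.7°, sin -21.7°) = (0.9291, -0.3697) and n = (−sin -21.7°, cos -21.7°) = (0.3697, 0.9291). N is at the origin and L lies 46.8 along u from N, so L = 46.8·u = (43.48, -17.30). Tangency of A1 to both parallel lines with radius 12.7 puts Q and M at N ± 12.7·n: Q = (4.696, 11.80), M = (-4.696, -11.80). Equal radii place B and G the same way about L: B = L + 12.7·n = (48.18, -5.504), G = L − 12.7·n = (38.79, -29.10). Then |NB| = |B − N| = 48.49.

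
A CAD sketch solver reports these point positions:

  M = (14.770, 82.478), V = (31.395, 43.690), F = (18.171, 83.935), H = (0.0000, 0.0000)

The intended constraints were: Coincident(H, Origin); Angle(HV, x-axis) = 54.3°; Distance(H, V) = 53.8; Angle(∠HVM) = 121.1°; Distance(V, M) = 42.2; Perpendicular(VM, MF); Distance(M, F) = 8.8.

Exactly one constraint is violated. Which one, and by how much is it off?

Distance(M, F) = 8.8 — off by 5.10.

H = (0.00, 0.00) ✓; HV at 54.30° ✓; |HV| = 53.80 ✓; ∠HVM = 121.1° ✓; |VM| = 42.20 ✓; ∠(VM, MF) = 90.01° ✓; |MF| = 3.700 ✗.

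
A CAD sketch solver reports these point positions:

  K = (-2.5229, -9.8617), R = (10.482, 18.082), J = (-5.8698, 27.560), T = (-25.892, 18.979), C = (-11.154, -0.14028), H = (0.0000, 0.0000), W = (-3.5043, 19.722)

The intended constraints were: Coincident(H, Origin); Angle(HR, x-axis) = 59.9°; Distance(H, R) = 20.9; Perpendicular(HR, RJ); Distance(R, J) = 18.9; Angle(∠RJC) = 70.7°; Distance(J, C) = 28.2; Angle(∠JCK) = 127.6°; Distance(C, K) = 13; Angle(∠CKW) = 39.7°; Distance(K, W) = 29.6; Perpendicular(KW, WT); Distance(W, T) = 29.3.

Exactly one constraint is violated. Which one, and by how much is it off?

Distance(W, T) = 29.3 — off by 6.90.

H = (0.00, 0.00) ✓; HR at 59.90° ✓; |HR| = 20.90 ✓; ∠(HR, RJ) = 90.00° ✓; |RJ| = 18.90 ✓; ∠RJC = 70.70° ✓; |JC| = 28.20 ✓; ∠JCK = 127.6° ✓; |CK| = 13.00 ✓; ∠CKW = 39.70° ✓; |KW| = 29.60 ✓; ∠(KW, WT) = 90.00° ✓; |WT| = 22.40 ✗.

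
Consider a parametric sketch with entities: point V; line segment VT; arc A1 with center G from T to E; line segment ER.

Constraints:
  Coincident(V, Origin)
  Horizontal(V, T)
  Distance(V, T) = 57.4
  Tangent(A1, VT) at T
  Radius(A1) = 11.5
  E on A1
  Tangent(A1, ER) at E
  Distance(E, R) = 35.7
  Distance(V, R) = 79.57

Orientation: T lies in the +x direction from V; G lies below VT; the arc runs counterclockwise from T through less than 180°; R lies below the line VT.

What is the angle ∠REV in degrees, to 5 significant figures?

135.91°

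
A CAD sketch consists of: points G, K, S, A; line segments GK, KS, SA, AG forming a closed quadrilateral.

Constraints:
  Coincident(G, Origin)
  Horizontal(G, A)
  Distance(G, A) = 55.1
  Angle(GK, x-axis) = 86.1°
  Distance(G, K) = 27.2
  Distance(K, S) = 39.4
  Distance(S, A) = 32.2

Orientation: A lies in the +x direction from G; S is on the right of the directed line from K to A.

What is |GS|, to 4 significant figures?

24.15

Checks: |KS| = 39.40 ✓; |SA| = 32.20 ✓.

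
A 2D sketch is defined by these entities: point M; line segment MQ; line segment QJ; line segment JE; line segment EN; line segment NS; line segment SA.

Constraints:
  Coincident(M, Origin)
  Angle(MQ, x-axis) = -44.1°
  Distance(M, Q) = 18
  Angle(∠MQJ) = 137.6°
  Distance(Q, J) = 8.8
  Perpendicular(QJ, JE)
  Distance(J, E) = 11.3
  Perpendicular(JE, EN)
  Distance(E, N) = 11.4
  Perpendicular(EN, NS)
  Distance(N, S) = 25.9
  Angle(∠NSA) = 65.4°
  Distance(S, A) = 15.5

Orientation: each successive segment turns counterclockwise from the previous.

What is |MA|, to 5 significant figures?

32.028

M is at the origin; MQ runs at -44.1° with length 18.0, so Q = (12.926, -12.526). ∠MQJ = 137.6° gives QJ at -1.7000° from the x-axis; with |QJ| = 8.8, J = (21.722, -12.787). The perpendicularity gives JE at right angles to QJ, so JE runs at 88.300°; with |JE| = 11.3, E = (22.058, -1.4925). JE ⟂ EN, so EN runs at 178.30°; with |EN| = 11.4, N = (10.663, -1.1543). EN ⟂ NS, so NS runs at -91.700°; with |NS| = 25.9, S = (9.8943, -27.043). ∠NSA = 65.4° gives SA at 22.900° from the x-axis; with |SA| = 15.5, A = (24.173, -21.011). Then |MA| = |A − M| = 32.028.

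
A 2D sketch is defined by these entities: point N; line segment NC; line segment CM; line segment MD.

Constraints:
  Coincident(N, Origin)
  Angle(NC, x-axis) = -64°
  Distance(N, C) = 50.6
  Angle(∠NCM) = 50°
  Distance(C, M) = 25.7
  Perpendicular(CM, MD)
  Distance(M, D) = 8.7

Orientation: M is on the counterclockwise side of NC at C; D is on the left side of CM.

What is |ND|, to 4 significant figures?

30.83

N is at the origin; NC runs at -64.0° with length 50.6, so C = 50.6·(cos -64.0°, sin -64.0°) = (22.18, -45.48). ∠NCM = 50.0°, so CM runs at -64.0° + (180° − 50.0°) = 66.00° from the x-axis; with |CM| = 25.7, M = C + 25.7·(cos 66.00°, sin 66.00°) = (32.63, -22.00). The perpendicularity gives MD at right angles to CM; with |MD| = 8.7 on the left of CM, D = M + 8.7·(-0.9135, 0.4067) = (24.69, -18.46). Then |ND| = |D − N| = 30.83.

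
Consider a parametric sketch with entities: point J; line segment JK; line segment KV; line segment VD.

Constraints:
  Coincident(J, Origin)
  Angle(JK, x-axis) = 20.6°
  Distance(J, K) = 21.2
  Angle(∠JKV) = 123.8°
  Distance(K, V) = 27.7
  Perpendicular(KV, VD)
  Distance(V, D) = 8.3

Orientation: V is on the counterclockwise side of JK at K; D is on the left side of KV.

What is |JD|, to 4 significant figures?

40.58

J is at the origin; JK runs at 20.6° with length 21.2, so K = 21.2·(cos 20.6°, sin 20.6°) = (19.84, 7.459). ∠JKV = 123.8°, so KV runs at 20.6° + (180° − 123.8°) = 76.80° from the x-axis; with |KV| = 27.7, V = K + 27.7·(cos 76.80°, sin 76.80°) = (26.17, 34.43). KV is perpendicular to VD; with |VD| = 8.3 on the left of KV, D = V + 8.3·(-0.9736, 0.2284) = (18.09, 36.32). Then |JD| = |D − J| = 40.58.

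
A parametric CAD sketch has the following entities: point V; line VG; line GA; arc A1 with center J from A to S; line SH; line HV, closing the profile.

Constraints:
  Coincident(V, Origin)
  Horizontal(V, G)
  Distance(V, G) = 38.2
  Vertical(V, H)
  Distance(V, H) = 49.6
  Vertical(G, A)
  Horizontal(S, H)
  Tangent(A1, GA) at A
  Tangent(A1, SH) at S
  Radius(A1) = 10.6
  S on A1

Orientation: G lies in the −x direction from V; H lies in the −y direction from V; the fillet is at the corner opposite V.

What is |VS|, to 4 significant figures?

56.76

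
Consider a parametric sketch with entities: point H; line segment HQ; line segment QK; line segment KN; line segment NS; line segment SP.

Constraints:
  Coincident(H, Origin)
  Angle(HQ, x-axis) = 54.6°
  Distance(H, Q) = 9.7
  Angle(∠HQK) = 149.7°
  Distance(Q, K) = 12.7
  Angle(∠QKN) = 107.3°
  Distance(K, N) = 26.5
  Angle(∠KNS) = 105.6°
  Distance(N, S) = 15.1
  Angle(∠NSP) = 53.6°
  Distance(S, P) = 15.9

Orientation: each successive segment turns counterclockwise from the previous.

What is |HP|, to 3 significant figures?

21.4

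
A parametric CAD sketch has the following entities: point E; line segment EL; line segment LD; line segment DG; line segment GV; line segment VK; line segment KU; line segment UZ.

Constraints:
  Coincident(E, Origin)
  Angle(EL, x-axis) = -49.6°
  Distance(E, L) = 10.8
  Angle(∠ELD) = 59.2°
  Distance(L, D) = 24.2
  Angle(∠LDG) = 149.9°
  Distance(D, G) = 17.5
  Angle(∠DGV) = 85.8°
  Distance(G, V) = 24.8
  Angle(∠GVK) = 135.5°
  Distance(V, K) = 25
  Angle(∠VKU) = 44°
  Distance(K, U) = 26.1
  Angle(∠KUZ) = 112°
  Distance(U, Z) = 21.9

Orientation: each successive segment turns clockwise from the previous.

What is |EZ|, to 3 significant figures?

32.6

∠VKU = 44.0° gives KU at -115° from the x-axis; with |KU| = 26.1, U = (-10.6, 1.66). ∠KUZ = 112.0° gives UZ at 177° from the x-axis; with |UZ| = 21.9, Z = (-32.5, 2.88). Then |EZ| = |Z − E| = 32.6.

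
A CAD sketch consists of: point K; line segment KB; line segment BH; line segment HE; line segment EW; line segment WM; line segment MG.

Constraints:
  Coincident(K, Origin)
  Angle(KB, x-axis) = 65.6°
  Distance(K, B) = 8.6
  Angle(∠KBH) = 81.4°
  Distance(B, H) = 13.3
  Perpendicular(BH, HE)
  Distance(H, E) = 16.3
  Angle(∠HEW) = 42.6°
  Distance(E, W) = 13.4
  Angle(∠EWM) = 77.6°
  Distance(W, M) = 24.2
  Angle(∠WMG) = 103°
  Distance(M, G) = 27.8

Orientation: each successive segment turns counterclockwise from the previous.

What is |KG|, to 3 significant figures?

43.3

K is at the origin; KB runs at 65.6° with length 8.6, so B = (3.55, 7.83). ∠KBH = 81.4° gives BH at 164° from the x-axis; with |BH| = 13.3, H = (-9.24, 11.5). The perpendicularity gives HE at right angles to BH, so HE runs at -106°; with |HE| = 16.3, E = (-13.7, -4.23). ∠HEW = 42.6° gives EW at 31.6° from the x-axis; with |EW| = 13.4, W = (-2.27, 2.79). ∠EWM = 77.6° gives WM at 134° from the x-axis; with |WM| = 24.2, M = (-19.1, 20.2). ∠WMG = 103.0° gives MG at -149° from the x-axis; with |MG| = 27.8, G = (-42.9, 5.88). Then |KG| = |G − K| = 43.3.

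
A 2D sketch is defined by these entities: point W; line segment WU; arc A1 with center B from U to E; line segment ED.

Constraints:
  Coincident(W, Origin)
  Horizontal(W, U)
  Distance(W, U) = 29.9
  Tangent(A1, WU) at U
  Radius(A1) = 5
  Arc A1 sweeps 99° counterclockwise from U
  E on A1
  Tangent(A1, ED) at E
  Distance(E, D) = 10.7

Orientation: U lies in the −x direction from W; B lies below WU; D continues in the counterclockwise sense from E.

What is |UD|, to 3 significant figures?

16.7

On A1, U sits at bearing 90° from B; a 99° counterclockwise sweep puts E at bearing 189°, so E = B + 5.0·(cos 189°, sin 189°) = (-34.8, -5.78). A1 meets ED tangentially, so BE is at right angles to ED, so ED runs along (−sin 189°, cos 189°); with |ED| = 10.7, D = (-33.2, -16.4). Then |UD| = |D − U| = 16.7.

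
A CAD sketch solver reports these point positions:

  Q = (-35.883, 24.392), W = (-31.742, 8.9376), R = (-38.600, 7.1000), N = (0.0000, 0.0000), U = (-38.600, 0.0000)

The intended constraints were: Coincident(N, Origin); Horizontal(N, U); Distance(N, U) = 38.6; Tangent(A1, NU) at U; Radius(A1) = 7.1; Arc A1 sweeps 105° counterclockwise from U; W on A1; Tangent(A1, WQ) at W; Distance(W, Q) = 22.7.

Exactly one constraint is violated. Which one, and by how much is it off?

Distance(W, Q) = 22.7 — off by 6.70.

N = (0.00, 0.00) ✓; N.y = 0.00, U.y = 0.00 ✓; |NU| = 38.60 ✓; ∠(RU, UN) = 90.00° ✓; |RU| = 7.100 ✓; bearing(R→W) − bearing(R→U) = 105.0° ✓; |RW| = 7.100 ✓; ∠(RW, WQ) = 90.00° ✓; |WQ| = 16.00 ✗.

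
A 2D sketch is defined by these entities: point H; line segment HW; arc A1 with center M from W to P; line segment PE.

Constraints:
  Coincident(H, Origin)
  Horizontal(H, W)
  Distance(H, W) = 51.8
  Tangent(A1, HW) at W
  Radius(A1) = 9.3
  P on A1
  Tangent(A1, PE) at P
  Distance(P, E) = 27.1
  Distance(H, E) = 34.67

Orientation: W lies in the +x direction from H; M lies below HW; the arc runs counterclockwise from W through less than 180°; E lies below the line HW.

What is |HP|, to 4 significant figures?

45.16

H is at the origin; HW is horizontal with |HW| = 51.8 and W on the +x side, so W = (51.80, 0.000). Since A1 is tangent to HW there, MW ⟂ HW, so M = W + (0, -9.3) = (51.80, -9.300). Since MP ⟂ PE (tangency), |ME| = √(9.3² + 27.1²) = 28.65 regardless of where P sits on A1. So E lies on both circle(H, 34.67) and circle(M, 28.65); the below-HW intersection is E = (26.37, -22.50). P is the foot of the tangent from E: P = (45.07, -2.885).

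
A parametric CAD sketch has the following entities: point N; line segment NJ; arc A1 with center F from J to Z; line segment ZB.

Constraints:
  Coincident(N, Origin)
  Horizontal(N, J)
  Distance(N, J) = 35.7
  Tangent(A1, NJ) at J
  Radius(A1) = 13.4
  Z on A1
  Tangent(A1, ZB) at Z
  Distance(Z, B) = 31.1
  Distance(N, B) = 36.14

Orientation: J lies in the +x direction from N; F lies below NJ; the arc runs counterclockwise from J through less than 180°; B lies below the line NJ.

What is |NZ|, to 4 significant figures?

24.88

N is at the origin; N and J share the same y with |NJ| = 35.7 and J on the +x side, so J = (35.70, 0.000). The tangent condition forces FJ to be normal to NJ, so F = J + (0, -13.4) = (35.70, -13.40). Since FZ ⟂ ZB (tangency), |FB| = √(13.4² + 31.1²) = 33.86 regardless of where Z sits on A1. So B lies on both circle(N, 36.14) and circle(F, 33.86); the below-NJ intersection is B = (9.509, -34.87). Z is the foot of the tangent from B: Z = (23.80, -7.243).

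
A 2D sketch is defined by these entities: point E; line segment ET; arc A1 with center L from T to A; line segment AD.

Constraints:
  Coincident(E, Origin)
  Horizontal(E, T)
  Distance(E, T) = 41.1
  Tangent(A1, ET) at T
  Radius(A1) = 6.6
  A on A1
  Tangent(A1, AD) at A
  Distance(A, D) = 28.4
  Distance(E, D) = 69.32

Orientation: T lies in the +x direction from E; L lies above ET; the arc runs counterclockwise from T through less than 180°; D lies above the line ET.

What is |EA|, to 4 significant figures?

45.89

E is at the origin; E and T share the same y with |ET| = 41.1 and T on the +x side, so T = (41.10, 0.000). Since A1 is tangent to ET there, LT ⟂ ET, so L = T + (0, 6.6) = (41.10, 6.600). Since LA ⟂ AD (tangency), |LD| = √(6.6² + 28.4²) = 29.16 regardless of where A sits on A1. So D lies on both circle(E, 69.32) and circle(L, 29.16); the above-ET intersection is D = (65.60, 22.41). A is the foot of the tangent from D: A = (45.84, 2.009).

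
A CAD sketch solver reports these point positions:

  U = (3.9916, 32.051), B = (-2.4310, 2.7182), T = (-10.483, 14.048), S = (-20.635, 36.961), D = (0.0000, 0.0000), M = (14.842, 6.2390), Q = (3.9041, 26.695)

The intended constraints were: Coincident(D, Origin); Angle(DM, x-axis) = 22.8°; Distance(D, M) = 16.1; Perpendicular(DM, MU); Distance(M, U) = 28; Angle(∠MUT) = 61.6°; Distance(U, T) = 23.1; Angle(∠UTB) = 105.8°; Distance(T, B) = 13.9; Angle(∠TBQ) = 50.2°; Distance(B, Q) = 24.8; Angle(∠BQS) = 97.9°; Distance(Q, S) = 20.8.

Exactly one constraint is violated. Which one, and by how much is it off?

Distance(Q, S) = 20.8 — off by 5.80.

D = (0.00, 0.00) ✓; DM at 22.80° ✓; |DM| = 16.10 ✓; ∠(DM, MU) = 90.00° ✓; |MU| = 28.00 ✓; ∠MUT = 61.60° ✓; |UT| = 23.10 ✓; ∠UTB = 105.8° ✓; |TB| = 13.90 ✓; ∠TBQ = 50.20° ✓; |BQ| = 24.80 ✓; ∠BQS = 97.90° ✓; |QS| = 26.60 ✗.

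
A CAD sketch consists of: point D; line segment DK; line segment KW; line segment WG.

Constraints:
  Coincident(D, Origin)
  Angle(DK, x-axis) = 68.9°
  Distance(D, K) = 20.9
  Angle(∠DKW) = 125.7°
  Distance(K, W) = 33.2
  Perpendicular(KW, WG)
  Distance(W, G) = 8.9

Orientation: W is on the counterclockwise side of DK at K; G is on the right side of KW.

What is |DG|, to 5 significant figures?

52.251

D is at the origin; DK runs at 68.9° with length 20.9, so K = 20.9·(cos 68.9°, sin 68.9°) = (7.5239, 19.499). ∠DKW = 125.7°, so KW runs at 68.9° + (180° − 125.7°) = 123.20° from the x-axis; with |KW| = 33.2, W = K + 33.2·(cos 123.20°, sin 123.20°) = (-10.655, 47.279). KW ⟂ WG; with |WG| = 8.9 on the right of KW, G = W + 8.9·(0.83676, 0.54756) = (-3.2080, 52.153). Then |DG| = |G − D| = 52.251.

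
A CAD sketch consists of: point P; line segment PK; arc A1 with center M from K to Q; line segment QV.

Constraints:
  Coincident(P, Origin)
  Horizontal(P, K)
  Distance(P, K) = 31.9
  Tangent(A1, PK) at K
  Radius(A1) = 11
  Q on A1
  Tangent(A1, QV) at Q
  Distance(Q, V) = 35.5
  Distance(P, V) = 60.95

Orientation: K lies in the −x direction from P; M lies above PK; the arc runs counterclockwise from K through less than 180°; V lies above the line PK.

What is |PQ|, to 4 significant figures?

27.22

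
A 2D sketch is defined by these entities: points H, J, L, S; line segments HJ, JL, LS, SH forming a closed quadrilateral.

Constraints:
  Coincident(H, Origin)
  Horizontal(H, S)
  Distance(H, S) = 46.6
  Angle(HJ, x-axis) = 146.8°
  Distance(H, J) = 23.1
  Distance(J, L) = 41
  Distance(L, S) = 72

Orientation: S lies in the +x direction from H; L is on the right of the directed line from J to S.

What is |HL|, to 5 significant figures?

34.457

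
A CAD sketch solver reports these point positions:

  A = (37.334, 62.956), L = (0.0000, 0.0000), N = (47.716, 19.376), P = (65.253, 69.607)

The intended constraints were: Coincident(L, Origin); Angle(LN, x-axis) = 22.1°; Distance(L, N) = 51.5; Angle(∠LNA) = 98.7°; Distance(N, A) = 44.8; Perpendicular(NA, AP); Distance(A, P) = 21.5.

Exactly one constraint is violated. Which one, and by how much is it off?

Distance(A, P) = 21.5 — off by 7.20.

L = (0.00, 0.00) ✓; LN at 22.10° ✓; |LN| = 51.50 ✓; ∠LNA = 98.70° ✓; |NA| = 44.80 ✓; ∠(NA, AP) = 90.00° ✓; |AP| = 28.70 ✗.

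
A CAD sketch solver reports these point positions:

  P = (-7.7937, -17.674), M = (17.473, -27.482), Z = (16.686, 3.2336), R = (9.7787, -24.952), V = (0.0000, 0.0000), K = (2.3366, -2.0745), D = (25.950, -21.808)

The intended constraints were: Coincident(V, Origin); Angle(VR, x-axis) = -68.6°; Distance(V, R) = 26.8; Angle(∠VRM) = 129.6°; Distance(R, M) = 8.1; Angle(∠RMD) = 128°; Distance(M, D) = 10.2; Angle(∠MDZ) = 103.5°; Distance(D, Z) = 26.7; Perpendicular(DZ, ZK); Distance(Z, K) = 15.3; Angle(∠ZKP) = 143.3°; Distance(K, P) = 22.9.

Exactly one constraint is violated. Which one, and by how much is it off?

Distance(K, P) = 22.9 — off by 4.30.

V = (0.00, 0.00) ✓; VR at -68.60° ✓; |VR| = 26.80 ✓; ∠VRM = 129.6° ✓; |RM| = 8.100 ✓; ∠RMD = 128.0° ✓; |MD| = 10.20 ✓; ∠MDZ = 103.5° ✓; |DZ| = 26.70 ✓; ∠(DZ, ZK) = 90.00° ✓; |ZK| = 15.30 ✓; ∠ZKP = 143.3° ✓; |KP| = 18.60 ✗.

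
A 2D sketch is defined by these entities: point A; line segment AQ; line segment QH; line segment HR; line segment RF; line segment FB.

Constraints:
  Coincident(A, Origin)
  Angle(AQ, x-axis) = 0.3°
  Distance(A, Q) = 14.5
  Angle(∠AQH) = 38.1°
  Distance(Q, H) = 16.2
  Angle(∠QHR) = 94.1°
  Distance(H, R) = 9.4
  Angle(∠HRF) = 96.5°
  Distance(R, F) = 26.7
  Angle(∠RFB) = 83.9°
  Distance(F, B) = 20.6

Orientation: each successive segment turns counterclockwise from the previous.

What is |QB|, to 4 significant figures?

12.64

A is at the origin; AQ runs at 0.3° with length 14.5, so Q = (14.50, 0.07592). ∠AQH = 38.1° gives QH at 142.2° from the x-axis; with |QH| = 16.2, H = (1.699, 10.01). ∠QHR = 94.1° gives HR at -131.9° from the x-axis; with |HR| = 9.4, R = (-4.578, 3.008). ∠HRF = 96.5° gives RF at -48.40° from the x-axis; with |RF| = 26.7, F = (13.15, -16.96). ∠RFB = 83.9° gives FB at 47.70° from the x-axis; with |FB| = 20.6, B = (27.01, -1.721). Then |QB| = |B − Q| = 12.64.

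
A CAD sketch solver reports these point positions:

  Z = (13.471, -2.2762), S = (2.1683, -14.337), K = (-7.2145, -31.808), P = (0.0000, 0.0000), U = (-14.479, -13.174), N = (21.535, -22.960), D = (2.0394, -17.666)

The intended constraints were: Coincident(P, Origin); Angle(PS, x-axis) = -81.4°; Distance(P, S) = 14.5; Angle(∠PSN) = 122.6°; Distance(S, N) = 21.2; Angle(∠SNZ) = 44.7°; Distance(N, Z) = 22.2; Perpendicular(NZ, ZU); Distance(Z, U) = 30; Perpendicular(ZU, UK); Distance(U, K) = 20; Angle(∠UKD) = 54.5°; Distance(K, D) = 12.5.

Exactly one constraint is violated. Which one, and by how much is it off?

Distance(K, D) = 12.5 — off by 4.40.

P = (0.00, 0.00) ✓; PS at -81.40° ✓; |PS| = 14.50 ✓; ∠PSN = 122.6° ✓; |SN| = 21.20 ✓; ∠SNZ = 44.70° ✓; |NZ| = 22.20 ✓; ∠(NZ, ZU) = 90.00° ✓; |ZU| = 30.00 ✓; ∠(ZU, UK) = 90.00° ✓; |UK| = 20.00 ✓; ∠UKD = 54.50° ✓; |KD| = 16.90 ✗.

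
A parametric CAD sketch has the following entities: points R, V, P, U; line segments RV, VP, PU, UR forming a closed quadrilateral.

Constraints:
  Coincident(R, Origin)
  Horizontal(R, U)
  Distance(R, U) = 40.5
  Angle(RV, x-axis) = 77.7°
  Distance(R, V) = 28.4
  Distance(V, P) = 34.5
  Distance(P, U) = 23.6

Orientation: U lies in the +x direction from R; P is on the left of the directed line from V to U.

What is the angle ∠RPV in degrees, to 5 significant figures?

37.260°

R is at the origin; RU is horizontal with |RU| = 40.5 and U in +x, so U = (40.5, 0). RV runs at 77.7° with |RV| = 28.4, so V = (6.0501, 27.748). P is determined by |VP| = 34.5 and |PU| = 23.6 together: it lies at the intersection of circle(V, 34.5) and circle(U, 23.6). With |VU| = 44.235, the foot of the radical line on VU is 29.276 from V and the perpendicular offset is √(34.5² − 29.276²) = 18.253. Taking the left-of-VU solution: P = (40.300, 23.599).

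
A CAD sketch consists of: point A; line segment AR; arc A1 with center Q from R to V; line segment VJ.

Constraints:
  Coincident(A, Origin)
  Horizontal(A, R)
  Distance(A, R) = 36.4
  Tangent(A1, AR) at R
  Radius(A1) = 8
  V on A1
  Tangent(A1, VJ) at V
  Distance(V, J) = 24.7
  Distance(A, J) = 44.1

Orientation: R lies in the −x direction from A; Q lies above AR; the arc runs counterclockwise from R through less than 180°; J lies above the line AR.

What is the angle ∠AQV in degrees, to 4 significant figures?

14.44°

Checks: |QV| = 8.000 ✓; ∠(QV, VJ) = 90.00° ✓; |VJ| = 24.70 ✓; |AJ| = 44.10 ✓.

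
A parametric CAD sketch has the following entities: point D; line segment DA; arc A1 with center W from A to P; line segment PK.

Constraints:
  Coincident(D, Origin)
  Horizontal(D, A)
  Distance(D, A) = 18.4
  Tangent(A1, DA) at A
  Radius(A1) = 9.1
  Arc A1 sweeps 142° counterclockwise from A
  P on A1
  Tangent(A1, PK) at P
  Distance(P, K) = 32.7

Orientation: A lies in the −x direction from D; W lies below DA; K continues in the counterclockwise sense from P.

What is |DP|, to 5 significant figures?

28.998

The tangent condition forces WA to be normal to DA, so W = A + (0, -9.1) = (-18.400, -9.1000). On A1, A sits at bearing 90° from W; a 142° counterclockwise sweep puts P at bearing 232°, so P = W + 9.1·(cos 232°, sin 232°) = (-24.003, -16.271). Then |DP| = |P − D| = 28.998.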